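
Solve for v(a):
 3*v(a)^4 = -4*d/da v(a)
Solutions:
 v(a) = 2^(2/3)*(1/(C1 + 9*a))^(1/3)
 v(a) = (-6^(2/3) - 3*2^(2/3)*3^(1/6)*I)*(1/(C1 + 3*a))^(1/3)/6
 v(a) = (-6^(2/3) + 3*2^(2/3)*3^(1/6)*I)*(1/(C1 + 3*a))^(1/3)/6


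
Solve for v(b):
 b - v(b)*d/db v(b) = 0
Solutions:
 v(b) = -sqrt(C1 + b^2)
 v(b) = sqrt(C1 + b^2)


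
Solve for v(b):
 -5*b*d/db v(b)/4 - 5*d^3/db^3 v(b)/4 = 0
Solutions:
 v(b) = C1 + Integral(C2*airyai(-b) + C3*airybi(-b), b)


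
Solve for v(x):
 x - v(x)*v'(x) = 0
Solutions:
 v(x) = -sqrt(C1 + x^2)
 v(x) = sqrt(C1 + x^2)


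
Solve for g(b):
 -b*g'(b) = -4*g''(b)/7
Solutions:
 g(b) = C1 + C2*erfi(sqrt(14)*b/4)


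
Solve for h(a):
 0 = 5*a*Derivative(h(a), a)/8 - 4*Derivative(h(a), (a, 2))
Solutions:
 h(a) = C1 + C2*erfi(sqrt(5)*a/8)


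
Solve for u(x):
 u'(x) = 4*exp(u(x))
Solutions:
 u(x) = log(-1/(C1 + 4*x))


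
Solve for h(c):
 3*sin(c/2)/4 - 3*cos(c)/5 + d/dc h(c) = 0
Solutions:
 h(c) = C1 + 3*sin(c)/5 + 3*cos(c/2)/2


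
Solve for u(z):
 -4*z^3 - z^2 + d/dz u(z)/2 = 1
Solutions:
 u(z) = C1 + 2*z^4 + 2*z^3/3 + 2*z


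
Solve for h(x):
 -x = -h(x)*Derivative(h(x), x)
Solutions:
 h(x) = -sqrt(C1 + x^2)
 h(x) = sqrt(C1 + x^2)


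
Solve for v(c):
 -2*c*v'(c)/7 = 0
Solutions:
 v(c) = C1


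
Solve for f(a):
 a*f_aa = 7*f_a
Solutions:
 f(a) = C1 + C2*a^8


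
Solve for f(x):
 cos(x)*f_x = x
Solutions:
 f(x) = C1 + Integral(x/cos(x), x)


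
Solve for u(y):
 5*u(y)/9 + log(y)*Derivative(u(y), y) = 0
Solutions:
 u(y) = C1*exp(-5*li(y)/9)


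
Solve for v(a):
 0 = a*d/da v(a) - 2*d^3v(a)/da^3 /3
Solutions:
 v(a) = C1 + Integral(C2*airyai(2^(2/3)*3^(1/3)*a/2) + C3*airybi(2^(2/3)*3^(1/3)*a/2), a)


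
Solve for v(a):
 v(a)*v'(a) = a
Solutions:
 v(a) = -sqrt(C1 + a^2)
 v(a) = sqrt(C1 + a^2)


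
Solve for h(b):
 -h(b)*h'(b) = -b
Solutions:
 h(b) = -sqrt(C1 + b^2)
 h(b) = sqrt(C1 + b^2)


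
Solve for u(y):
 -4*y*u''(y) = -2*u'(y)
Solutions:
 u(y) = C1 + C2*y^(3/2)


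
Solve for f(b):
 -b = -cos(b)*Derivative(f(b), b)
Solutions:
 f(b) = C1 + Integral(b/cos(b), b)


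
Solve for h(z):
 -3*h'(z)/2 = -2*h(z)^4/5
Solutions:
 h(z) = 5^(1/3)*(-1/(C1 + 4*z))^(1/3)
 h(z) = 5^(1/3)*(-1/(C1 + 4*z))^(1/3)*(-1 - sqrt(3)*I)/2
 h(z) = 5^(1/3)*(-1/(C1 + 4*z))^(1/3)*(-1 + sqrt(3)*I)/2


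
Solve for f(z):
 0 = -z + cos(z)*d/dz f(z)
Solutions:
 f(z) = C1 + Integral(z/cos(z), z)


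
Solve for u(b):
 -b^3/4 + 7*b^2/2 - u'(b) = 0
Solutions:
 u(b) = C1 - b^4/16 + 7*b^3/6


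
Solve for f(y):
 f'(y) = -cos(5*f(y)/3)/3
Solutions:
 y/3 - 3*log(sin(5*f(y)/3) - 1)/10 + 3*log(sin(5*f(y)/3) + 1)/10 = C1


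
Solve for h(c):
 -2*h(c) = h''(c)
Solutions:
 h(c) = C1*sin(sqrt(2)*c) + C2*cos(sqrt(2)*c)


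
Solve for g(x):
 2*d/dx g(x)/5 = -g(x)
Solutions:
 g(x) = C1*exp(-5*x/2)


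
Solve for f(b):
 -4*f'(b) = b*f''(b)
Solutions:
 f(b) = C1 + C2/b^3


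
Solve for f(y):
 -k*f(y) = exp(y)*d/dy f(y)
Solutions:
 f(y) = C1*exp(k*exp(-y))


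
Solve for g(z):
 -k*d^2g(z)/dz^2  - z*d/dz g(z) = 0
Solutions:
 g(z) = C1 + C2*sqrt(k)*erf(sqrt(2)*z*sqrt(1/k)/2)


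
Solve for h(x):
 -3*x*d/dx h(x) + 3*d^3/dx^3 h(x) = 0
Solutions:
 h(x) = C1 + Integral(C2*airyai(x) + C3*airybi(x), x)


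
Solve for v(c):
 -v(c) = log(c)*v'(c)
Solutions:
 v(c) = C1*exp(-li(c))


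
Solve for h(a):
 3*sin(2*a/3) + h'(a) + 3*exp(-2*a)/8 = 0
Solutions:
 h(a) = C1 + 9*cos(2*a/3)/2 + 3*exp(-2*a)/16


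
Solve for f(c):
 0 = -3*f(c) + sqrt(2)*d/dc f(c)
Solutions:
 f(c) = C1*exp(3*sqrt(2)*c/2)


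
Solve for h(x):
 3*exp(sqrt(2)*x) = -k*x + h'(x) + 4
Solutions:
 h(x) = C1 + k*x^2/2 - 4*x + 3*sqrt(2)*exp(sqrt(2)*x)/2


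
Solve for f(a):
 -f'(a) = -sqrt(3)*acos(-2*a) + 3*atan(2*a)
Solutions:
 f(a) = C1 - 3*a*atan(2*a) + sqrt(3)*(a*acos(-2*a) + sqrt(1 - 4*a^2)/2) + 3*log(4*a^2 + 1)/4


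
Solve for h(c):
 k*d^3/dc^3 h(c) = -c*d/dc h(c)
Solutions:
 h(c) = C1 + Integral(C2*airyai(c*(-1/k)^(1/3)) + C3*airybi(c*(-1/k)^(1/3)), c)


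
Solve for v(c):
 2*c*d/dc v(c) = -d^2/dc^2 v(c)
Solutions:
 v(c) = C1 + C2*erf(c)


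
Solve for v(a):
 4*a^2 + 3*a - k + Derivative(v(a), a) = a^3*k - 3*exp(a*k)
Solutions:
 v(a) = C1 + a^4*k/4 - 4*a^3/3 - 3*a^2/2 + a*k - 3*exp(a*k)/k


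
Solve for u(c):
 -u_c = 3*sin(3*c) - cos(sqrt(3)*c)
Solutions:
 u(c) = C1 + sqrt(3)*sin(sqrt(3)*c)/3 + cos(3*c)


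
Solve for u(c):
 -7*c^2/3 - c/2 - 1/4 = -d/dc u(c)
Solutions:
 u(c) = C1 + 7*c^3/9 + c^2/4 + c/4


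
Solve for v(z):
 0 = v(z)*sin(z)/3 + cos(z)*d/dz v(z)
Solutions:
 v(z) = C1*cos(z)^(1/3)


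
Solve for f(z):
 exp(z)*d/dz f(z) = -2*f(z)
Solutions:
 f(z) = C1*exp(2*exp(-z))


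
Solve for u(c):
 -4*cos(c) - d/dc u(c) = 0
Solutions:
 u(c) = C1 - 4*sin(c)


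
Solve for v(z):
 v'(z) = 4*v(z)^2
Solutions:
 v(z) = -1/(C1 + 4*z)


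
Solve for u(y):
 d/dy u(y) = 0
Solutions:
 u(y) = C1


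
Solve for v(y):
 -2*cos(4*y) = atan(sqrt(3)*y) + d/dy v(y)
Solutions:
 v(y) = C1 - y*atan(sqrt(3)*y) + sqrt(3)*log(3*y^2 + 1)/6 - sin(4*y)/2


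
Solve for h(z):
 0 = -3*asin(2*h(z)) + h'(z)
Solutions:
 Integral(1/asin(2*_y), (_y, h(z))) = C1 + 3*z


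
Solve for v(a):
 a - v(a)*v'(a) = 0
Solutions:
 v(a) = -sqrt(C1 + a^2)
 v(a) = sqrt(C1 + a^2)


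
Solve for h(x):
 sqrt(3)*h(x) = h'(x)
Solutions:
 h(x) = C1*exp(sqrt(3)*x)


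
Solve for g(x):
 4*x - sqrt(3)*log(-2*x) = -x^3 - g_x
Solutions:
 g(x) = C1 - x^4/4 - 2*x^2 + sqrt(3)*x*log(-x) + sqrt(3)*x*(-1 + log(2))


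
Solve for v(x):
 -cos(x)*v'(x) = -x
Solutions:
 v(x) = C1 + Integral(x/cos(x), x)


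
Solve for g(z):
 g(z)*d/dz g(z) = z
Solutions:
 g(z) = -sqrt(C1 + z^2)
 g(z) = sqrt(C1 + z^2)


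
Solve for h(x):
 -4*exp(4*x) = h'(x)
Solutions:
 h(x) = C1 - exp(4*x)


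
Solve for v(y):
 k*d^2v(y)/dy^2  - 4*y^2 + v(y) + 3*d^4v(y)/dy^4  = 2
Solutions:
 v(y) = C1*exp(-sqrt(6)*y*sqrt(-k - sqrt(k^2 - 12))/6) + C2*exp(sqrt(6)*y*sqrt(-k - sqrt(k^2 - 12))/6) + C3*exp(-sqrt(6)*y*sqrt(-k + sqrt(k^2 - 12))/6) + C4*exp(sqrt(6)*y*sqrt(-k + sqrt(k^2 - 12))/6) - 8*k + 4*y^2 + 2


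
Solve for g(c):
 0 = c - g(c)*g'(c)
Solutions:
 g(c) = -sqrt(C1 + c^2)
 g(c) = sqrt(C1 + c^2)


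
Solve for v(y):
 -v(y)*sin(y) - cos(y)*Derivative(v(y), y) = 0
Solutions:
 v(y) = C1*cos(y)


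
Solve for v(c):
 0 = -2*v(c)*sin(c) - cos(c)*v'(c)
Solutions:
 v(c) = C1*cos(c)^2


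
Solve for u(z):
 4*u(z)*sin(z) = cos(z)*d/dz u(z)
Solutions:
 u(z) = C1/cos(z)^4


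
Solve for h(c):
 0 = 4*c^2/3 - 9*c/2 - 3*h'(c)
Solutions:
 h(c) = C1 + 4*c^3/27 - 3*c^2/4


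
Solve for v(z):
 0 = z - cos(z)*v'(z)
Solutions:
 v(z) = C1 + Integral(z/cos(z), z)


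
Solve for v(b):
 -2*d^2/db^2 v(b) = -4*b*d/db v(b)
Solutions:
 v(b) = C1 + C2*erfi(b)


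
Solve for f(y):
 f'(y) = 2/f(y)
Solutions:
 f(y) = -sqrt(C1 + 4*y)
 f(y) = sqrt(C1 + 4*y)


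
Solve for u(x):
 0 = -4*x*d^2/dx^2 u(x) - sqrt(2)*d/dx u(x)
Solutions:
 u(x) = C1 + C2*x^(1 - sqrt(2)/4)


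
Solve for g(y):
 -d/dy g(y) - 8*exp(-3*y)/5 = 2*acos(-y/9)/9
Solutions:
 g(y) = C1 - 2*y*acos(-y/9)/9 - 2*sqrt(81 - y^2)/9 + 8*exp(-3*y)/15


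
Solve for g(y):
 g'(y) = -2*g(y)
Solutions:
 g(y) = C1*exp(-2*y)


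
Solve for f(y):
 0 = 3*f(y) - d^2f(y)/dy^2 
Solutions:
 f(y) = C1*exp(-sqrt(3)*y) + C2*exp(sqrt(3)*y)


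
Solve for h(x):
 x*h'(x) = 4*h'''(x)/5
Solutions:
 h(x) = C1 + Integral(C2*airyai(10^(1/3)*x/2) + C3*airybi(10^(1/3)*x/2), x)


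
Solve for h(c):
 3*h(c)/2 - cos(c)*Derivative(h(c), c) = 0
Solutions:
 h(c) = C1*(sin(c) + 1)^(3/4)/(sin(c) - 1)^(3/4)


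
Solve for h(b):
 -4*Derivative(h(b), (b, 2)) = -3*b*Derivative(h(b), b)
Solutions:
 h(b) = C1 + C2*erfi(sqrt(6)*b/4)


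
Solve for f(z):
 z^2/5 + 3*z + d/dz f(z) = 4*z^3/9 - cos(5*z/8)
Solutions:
 f(z) = C1 + z^4/9 - z^3/15 - 3*z^2/2 - 8*sin(5*z/8)/5


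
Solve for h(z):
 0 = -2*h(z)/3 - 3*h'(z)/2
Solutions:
 h(z) = C1*exp(-4*z/9)


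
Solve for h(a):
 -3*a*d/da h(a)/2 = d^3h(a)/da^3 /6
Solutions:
 h(a) = C1 + Integral(C2*airyai(-3^(2/3)*a) + C3*airybi(-3^(2/3)*a), a)


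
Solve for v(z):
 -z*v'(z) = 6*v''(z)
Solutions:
 v(z) = C1 + C2*erf(sqrt(3)*z/6)


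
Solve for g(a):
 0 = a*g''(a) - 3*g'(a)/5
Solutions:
 g(a) = C1 + C2*a^(8/5)


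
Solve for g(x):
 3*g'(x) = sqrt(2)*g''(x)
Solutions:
 g(x) = C1 + C2*exp(3*sqrt(2)*x/2)


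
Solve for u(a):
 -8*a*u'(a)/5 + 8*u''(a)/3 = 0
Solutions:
 u(a) = C1 + C2*erfi(sqrt(30)*a/10)


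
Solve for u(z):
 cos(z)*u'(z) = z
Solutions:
 u(z) = C1 + Integral(z/cos(z), z)


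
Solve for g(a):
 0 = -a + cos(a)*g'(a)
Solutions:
 g(a) = C1 + Integral(a/cos(a), a)


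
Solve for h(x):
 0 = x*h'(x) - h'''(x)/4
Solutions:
 h(x) = C1 + Integral(C2*airyai(2^(2/3)*x) + C3*airybi(2^(2/3)*x), x)


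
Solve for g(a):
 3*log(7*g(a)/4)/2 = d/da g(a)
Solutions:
 2*Integral(1/(-log(_y) - log(7) + 2*log(2)), (_y, g(a)))/3 = C1 - a


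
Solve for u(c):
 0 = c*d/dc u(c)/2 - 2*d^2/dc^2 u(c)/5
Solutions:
 u(c) = C1 + C2*erfi(sqrt(10)*c/4)


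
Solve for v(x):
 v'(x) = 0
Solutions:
 v(x) = C1


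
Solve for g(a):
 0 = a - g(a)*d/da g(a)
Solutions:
 g(a) = -sqrt(C1 + a^2)
 g(a) = sqrt(C1 + a^2)


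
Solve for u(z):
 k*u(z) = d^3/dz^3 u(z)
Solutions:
 u(z) = C1*exp(k^(1/3)*z) + C2*exp(k^(1/3)*z*(-1 + sqrt(3)*I)/2) + C3*exp(-k^(1/3)*z*(1 + sqrt(3)*I)/2)


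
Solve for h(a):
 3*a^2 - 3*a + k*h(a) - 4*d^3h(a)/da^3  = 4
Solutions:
 h(a) = C1*exp(2^(1/3)*a*k^(1/3)/2) + C2*exp(2^(1/3)*a*k^(1/3)*(-1 + sqrt(3)*I)/4) + C3*exp(-2^(1/3)*a*k^(1/3)*(1 + sqrt(3)*I)/4) - 3*a^2/k + 3*a/k + 4/k


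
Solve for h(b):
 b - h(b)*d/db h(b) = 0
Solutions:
 h(b) = -sqrt(C1 + b^2)
 h(b) = sqrt(C1 + b^2)


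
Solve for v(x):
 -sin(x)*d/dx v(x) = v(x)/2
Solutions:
 v(x) = C1*(cos(x) + 1)^(1/4)/(cos(x) - 1)^(1/4)


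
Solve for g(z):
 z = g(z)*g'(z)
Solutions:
 g(z) = -sqrt(C1 + z^2)
 g(z) = sqrt(C1 + z^2)


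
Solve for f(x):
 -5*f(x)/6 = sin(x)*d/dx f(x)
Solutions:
 f(x) = C1*(cos(x) + 1)^(5/12)/(cos(x) - 1)^(5/12)


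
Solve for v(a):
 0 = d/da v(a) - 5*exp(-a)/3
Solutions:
 v(a) = C1 - 5*exp(-a)/3


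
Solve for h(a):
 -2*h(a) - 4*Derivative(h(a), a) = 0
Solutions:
 h(a) = C1*exp(-a/2)


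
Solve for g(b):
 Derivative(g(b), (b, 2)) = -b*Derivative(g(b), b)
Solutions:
 g(b) = C1 + C2*erf(sqrt(2)*b/2)


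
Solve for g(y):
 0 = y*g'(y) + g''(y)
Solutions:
 g(y) = C1 + C2*erf(sqrt(2)*y/2)


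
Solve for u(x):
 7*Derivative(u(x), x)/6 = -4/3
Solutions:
 u(x) = C1 - 8*x/7


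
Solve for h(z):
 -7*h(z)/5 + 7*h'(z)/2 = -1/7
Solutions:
 h(z) = C1*exp(2*z/5) + 5/49


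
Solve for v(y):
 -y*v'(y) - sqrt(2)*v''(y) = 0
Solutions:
 v(y) = C1 + C2*erf(2^(1/4)*y/2)


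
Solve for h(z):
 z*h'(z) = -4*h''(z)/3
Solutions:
 h(z) = C1 + C2*erf(sqrt(6)*z/4)


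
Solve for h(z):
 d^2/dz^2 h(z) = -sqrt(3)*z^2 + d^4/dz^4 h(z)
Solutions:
 h(z) = C1 + C2*z + C3*exp(-z) + C4*exp(z) - sqrt(3)*z^4/12 - sqrt(3)*z^2


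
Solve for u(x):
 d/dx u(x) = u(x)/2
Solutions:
 u(x) = C1*exp(x/2)


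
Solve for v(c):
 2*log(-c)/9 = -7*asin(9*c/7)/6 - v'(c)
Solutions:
 v(c) = C1 - 2*c*log(-c)/9 - 7*c*asin(9*c/7)/6 + 2*c/9 - 7*sqrt(49 - 81*c^2)/54


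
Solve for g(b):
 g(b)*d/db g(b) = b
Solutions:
 g(b) = -sqrt(C1 + b^2)
 g(b) = sqrt(C1 + b^2)


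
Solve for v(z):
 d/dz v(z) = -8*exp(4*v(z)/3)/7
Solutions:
 v(z) = 3*log(-(1/(C1 + 32*z))^(1/4)) + 3*log(21)/4
 v(z) = 3*log(1/(C1 + 32*z))/4 + 3*log(21)/4
 v(z) = 3*log(-I*(1/(C1 + 32*z))^(1/4)) + 3*log(21)/4
 v(z) = 3*log(I*(1/(C1 + 32*z))^(1/4)) + 3*log(21)/4


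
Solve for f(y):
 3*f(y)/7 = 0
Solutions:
 f(y) = 0


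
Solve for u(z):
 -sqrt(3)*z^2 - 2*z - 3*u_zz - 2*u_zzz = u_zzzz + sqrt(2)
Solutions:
 u(z) = C1 + C2*z - sqrt(3)*z^4/36 + z^3*(-3 + 2*sqrt(3))/27 + z^2*(-9*sqrt(2) - 2*sqrt(3) + 12)/54 + (C3*sin(sqrt(2)*z) + C4*cos(sqrt(2)*z))*exp(-z)


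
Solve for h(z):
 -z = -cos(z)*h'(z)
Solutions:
 h(z) = C1 + Integral(z/cos(z), z)


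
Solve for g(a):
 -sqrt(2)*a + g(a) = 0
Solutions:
 g(a) = sqrt(2)*a


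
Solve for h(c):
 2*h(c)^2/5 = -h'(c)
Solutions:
 h(c) = 5/(C1 + 2*c)


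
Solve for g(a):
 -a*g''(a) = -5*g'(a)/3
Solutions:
 g(a) = C1 + C2*a^(8/3)


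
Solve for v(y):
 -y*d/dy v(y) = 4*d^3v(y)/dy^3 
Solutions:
 v(y) = C1 + Integral(C2*airyai(-2^(1/3)*y/2) + C3*airybi(-2^(1/3)*y/2), y)


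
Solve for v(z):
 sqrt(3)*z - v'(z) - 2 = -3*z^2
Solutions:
 v(z) = C1 + z^3 + sqrt(3)*z^2/2 - 2*z


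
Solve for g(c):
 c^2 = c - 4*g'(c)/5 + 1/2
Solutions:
 g(c) = C1 - 5*c^3/12 + 5*c^2/8 + 5*c/8


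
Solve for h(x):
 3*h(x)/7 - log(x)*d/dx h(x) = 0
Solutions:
 h(x) = C1*exp(3*li(x)/7)


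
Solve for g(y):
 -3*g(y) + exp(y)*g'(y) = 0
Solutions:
 g(y) = C1*exp(-3*exp(-y))


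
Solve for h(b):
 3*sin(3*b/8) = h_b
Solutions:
 h(b) = C1 - 8*cos(3*b/8)


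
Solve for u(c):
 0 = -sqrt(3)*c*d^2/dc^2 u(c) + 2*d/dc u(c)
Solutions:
 u(c) = C1 + C2*c^(1 + 2*sqrt(3)/3)


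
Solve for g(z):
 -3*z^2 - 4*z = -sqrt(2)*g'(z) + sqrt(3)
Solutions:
 g(z) = C1 + sqrt(2)*z^3/2 + sqrt(2)*z^2 + sqrt(6)*z/2


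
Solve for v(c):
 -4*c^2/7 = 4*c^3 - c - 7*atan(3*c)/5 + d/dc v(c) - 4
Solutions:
 v(c) = C1 - c^4 - 4*c^3/21 + c^2/2 + 7*c*atan(3*c)/5 + 4*c - 7*log(9*c^2 + 1)/30


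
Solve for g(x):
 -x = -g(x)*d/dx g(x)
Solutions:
 g(x) = -sqrt(C1 + x^2)
 g(x) = sqrt(C1 + x^2)


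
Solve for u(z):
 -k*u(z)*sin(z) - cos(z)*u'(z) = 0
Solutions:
 u(z) = C1*exp(k*log(cos(z)))


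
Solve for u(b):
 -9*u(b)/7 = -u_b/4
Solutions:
 u(b) = C1*exp(36*b/7)


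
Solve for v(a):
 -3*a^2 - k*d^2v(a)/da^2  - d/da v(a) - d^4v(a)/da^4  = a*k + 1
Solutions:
 v(a) = C1 + C2*exp(2^(1/3)*a*(2*k/((-3^(1/3) + 3^(5/6)*I)*(sqrt(3)*sqrt(4*k^3 + 27) + 9)^(1/3)) + 6^(1/3)*(sqrt(3)*sqrt(4*k^3 + 27) + 9)^(1/3)/12 - 2^(1/3)*3^(5/6)*I*(sqrt(3)*sqrt(4*k^3 + 27) + 9)^(1/3)/12)) + C3*exp(2^(1/3)*a*(-2*k/((3^(1/3) + 3^(5/6)*I)*(sqrt(3)*sqrt(4*k^3 + 27) + 9)^(1/3)) + 6^(1/3)*(sqrt(3)*sqrt(4*k^3 + 27) + 9)^(1/3)/12 + 2^(1/3)*3^(5/6)*I*(sqrt(3)*sqrt(4*k^3 + 27) + 9)^(1/3)/12)) + C4*exp(6^(1/3)*a*(2*3^(1/3)*k/(sqrt(3)*sqrt(4*k^3 + 27) + 9)^(1/3) - 2^(1/3)*(sqrt(3)*sqrt(4*k^3 + 27) + 9)^(1/3))/6) - a^3 + 5*a^2*k/2 - 5*a*k^2 - a


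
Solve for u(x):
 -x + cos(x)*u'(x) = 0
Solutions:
 u(x) = C1 + Integral(x/cos(x), x)


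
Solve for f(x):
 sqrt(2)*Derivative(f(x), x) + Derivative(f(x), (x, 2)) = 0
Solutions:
 f(x) = C1 + C2*exp(-sqrt(2)*x)


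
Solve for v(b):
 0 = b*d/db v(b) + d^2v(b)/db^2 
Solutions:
 v(b) = C1 + C2*erf(sqrt(2)*b/2)


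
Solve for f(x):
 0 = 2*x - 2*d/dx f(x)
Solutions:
 f(x) = C1 + x^2/2


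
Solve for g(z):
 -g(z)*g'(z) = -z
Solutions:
 g(z) = -sqrt(C1 + z^2)
 g(z) = sqrt(C1 + z^2)


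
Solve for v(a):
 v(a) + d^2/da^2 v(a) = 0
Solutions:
 v(a) = C1*sin(a) + C2*cos(a)


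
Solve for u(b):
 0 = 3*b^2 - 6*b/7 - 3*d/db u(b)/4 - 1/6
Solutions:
 u(b) = C1 + 4*b^3/3 - 4*b^2/7 - 2*b/9


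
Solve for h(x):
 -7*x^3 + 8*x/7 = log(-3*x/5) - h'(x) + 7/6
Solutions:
 h(x) = C1 + 7*x^4/4 - 4*x^2/7 + x*log(-x) + x*(-log(5) + 1/6 + log(3))


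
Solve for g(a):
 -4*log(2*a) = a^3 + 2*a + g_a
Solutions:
 g(a) = C1 - a^4/4 - a^2 - 4*a*log(a) - a*log(16) + 4*a


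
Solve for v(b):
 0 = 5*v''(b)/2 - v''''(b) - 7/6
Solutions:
 v(b) = C1 + C2*b + C3*exp(-sqrt(10)*b/2) + C4*exp(sqrt(10)*b/2) + 7*b^2/30


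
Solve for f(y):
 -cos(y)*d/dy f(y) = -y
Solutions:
 f(y) = C1 + Integral(y/cos(y), y)


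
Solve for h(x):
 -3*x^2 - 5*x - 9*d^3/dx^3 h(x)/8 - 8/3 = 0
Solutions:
 h(x) = C1 + C2*x + C3*x^2 - 2*x^5/45 - 5*x^4/27 - 32*x^3/81


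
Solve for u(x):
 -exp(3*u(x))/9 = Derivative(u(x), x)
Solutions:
 u(x) = log(1/(C1 + x))/3 + log(3)/3
 u(x) = log((-3^(1/3) - 3^(5/6)*I)*(1/(C1 + x))^(1/3)/2)
 u(x) = log((-3^(1/3) + 3^(5/6)*I)*(1/(C1 + x))^(1/3)/2)


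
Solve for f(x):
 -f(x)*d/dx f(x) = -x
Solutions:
 f(x) = -sqrt(C1 + x^2)
 f(x) = sqrt(C1 + x^2)


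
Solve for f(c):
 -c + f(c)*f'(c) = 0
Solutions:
 f(c) = -sqrt(C1 + c^2)
 f(c) = sqrt(C1 + c^2)


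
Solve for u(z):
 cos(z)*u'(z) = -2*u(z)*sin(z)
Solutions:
 u(z) = C1*cos(z)^2


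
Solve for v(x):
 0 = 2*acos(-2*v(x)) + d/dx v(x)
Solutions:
 Integral(1/acos(-2*_y), (_y, v(x))) = C1 - 2*x


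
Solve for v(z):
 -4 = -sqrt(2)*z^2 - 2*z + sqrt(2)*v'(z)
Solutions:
 v(z) = C1 + z^3/3 + sqrt(2)*z^2/2 - 2*sqrt(2)*z


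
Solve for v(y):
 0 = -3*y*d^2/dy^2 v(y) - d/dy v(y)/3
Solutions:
 v(y) = C1 + C2*y^(8/9)


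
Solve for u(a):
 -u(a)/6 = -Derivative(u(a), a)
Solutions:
 u(a) = C1*exp(a/6)


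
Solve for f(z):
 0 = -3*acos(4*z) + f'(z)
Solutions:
 f(z) = C1 + 3*z*acos(4*z) - 3*sqrt(1 - 16*z^2)/4


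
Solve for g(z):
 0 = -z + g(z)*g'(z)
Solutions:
 g(z) = -sqrt(C1 + z^2)
 g(z) = sqrt(C1 + z^2)


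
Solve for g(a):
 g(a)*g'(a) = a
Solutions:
 g(a) = -sqrt(C1 + a^2)
 g(a) = sqrt(C1 + a^2)


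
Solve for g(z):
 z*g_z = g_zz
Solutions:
 g(z) = C1 + C2*erfi(sqrt(2)*z/2)


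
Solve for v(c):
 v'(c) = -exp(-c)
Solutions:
 v(c) = C1 + exp(-c)


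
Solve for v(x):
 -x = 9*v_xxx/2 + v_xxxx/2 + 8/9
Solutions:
 v(x) = C1 + C2*x + C3*x^2 + C4*exp(-9*x) - x^4/108 - 7*x^3/243


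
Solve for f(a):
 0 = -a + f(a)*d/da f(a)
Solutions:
 f(a) = -sqrt(C1 + a^2)
 f(a) = sqrt(C1 + a^2)


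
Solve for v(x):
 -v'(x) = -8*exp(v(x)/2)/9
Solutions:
 v(x) = 2*log(-1/(C1 + 8*x)) + 2*log(18)


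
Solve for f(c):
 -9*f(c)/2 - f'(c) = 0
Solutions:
 f(c) = C1*exp(-9*c/2)


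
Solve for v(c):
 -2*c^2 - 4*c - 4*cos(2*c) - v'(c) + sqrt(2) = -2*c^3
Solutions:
 v(c) = C1 + c^4/2 - 2*c^3/3 - 2*c^2 + sqrt(2)*c - 2*sin(2*c)


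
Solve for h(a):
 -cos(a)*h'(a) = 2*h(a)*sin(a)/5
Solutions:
 h(a) = C1*cos(a)^(2/5)


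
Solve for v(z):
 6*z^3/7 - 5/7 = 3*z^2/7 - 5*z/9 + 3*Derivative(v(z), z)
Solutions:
 v(z) = C1 + z^4/14 - z^3/21 + 5*z^2/54 - 5*z/21


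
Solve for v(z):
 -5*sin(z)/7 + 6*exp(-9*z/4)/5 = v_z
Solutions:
 v(z) = C1 + 5*cos(z)/7 - 8*exp(-9*z/4)/15


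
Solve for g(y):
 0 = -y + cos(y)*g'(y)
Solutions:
 g(y) = C1 + Integral(y/cos(y), y)


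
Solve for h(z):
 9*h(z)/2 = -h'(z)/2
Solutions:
 h(z) = C1*exp(-9*z)


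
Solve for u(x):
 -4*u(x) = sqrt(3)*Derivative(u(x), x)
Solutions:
 u(x) = C1*exp(-4*sqrt(3)*x/3)


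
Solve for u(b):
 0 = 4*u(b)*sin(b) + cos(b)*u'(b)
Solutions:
 u(b) = C1*cos(b)^4


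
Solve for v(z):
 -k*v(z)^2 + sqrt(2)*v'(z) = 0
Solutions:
 v(z) = -2/(C1 + sqrt(2)*k*z)


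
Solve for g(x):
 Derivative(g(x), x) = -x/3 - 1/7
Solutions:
 g(x) = C1 - x^2/6 - x/7


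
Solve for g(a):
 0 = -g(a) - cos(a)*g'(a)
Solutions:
 g(a) = C1*sqrt(sin(a) - 1)/sqrt(sin(a) + 1)


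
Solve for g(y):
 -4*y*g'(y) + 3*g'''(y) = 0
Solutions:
 g(y) = C1 + Integral(C2*airyai(6^(2/3)*y/3) + C3*airybi(6^(2/3)*y/3), y)


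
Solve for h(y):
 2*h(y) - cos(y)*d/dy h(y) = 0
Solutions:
 h(y) = C1*(sin(y) + 1)/(sin(y) - 1)


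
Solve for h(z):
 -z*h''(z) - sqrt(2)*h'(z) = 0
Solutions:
 h(z) = C1 + C2*z^(1 - sqrt(2))


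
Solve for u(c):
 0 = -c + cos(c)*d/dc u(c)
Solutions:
 u(c) = C1 + Integral(c/cos(c), c)


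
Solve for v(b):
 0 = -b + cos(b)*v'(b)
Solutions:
 v(b) = C1 + Integral(b/cos(b), b)


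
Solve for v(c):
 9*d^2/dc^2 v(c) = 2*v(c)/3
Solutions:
 v(c) = C1*exp(-sqrt(6)*c/9) + C2*exp(sqrt(6)*c/9)


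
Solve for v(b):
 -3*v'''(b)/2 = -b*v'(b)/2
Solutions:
 v(b) = C1 + Integral(C2*airyai(3^(2/3)*b/3) + C3*airybi(3^(2/3)*b/3), b)


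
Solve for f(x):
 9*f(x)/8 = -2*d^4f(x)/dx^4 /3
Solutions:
 f(x) = (C1*sin(sqrt(2)*3^(3/4)*x/4) + C2*cos(sqrt(2)*3^(3/4)*x/4))*exp(-sqrt(2)*3^(3/4)*x/4) + (C3*sin(sqrt(2)*3^(3/4)*x/4) + C4*cos(sqrt(2)*3^(3/4)*x/4))*exp(sqrt(2)*3^(3/4)*x/4)


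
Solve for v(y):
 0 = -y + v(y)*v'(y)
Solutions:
 v(y) = -sqrt(C1 + y^2)
 v(y) = sqrt(C1 + y^2)


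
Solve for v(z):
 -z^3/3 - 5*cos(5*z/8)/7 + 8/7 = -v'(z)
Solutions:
 v(z) = C1 + z^4/12 - 8*z/7 + 8*sin(5*z/8)/7


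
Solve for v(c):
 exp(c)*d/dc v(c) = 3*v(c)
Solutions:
 v(c) = C1*exp(-3*exp(-c))


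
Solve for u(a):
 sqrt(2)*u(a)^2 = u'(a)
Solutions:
 u(a) = -1/(C1 + sqrt(2)*a)


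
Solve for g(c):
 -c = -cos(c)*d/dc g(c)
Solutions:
 g(c) = C1 + Integral(c/cos(c), c)


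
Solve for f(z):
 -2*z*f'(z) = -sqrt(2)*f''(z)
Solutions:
 f(z) = C1 + C2*erfi(2^(3/4)*z/2)


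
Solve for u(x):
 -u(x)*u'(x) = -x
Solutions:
 u(x) = -sqrt(C1 + x^2)
 u(x) = sqrt(C1 + x^2)


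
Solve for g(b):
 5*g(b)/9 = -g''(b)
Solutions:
 g(b) = C1*sin(sqrt(5)*b/3) + C2*cos(sqrt(5)*b/3)


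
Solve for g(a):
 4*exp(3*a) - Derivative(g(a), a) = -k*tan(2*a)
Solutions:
 g(a) = C1 - k*log(cos(2*a))/2 + 4*exp(3*a)/3


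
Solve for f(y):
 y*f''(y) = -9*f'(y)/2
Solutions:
 f(y) = C1 + C2/y^(7/2)


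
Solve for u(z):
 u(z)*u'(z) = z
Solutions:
 u(z) = -sqrt(C1 + z^2)
 u(z) = sqrt(C1 + z^2)


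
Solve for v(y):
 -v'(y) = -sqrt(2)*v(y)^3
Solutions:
 v(y) = -sqrt(2)*sqrt(-1/(C1 + sqrt(2)*y))/2
 v(y) = sqrt(2)*sqrt(-1/(C1 + sqrt(2)*y))/2


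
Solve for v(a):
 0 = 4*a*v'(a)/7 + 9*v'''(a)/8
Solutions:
 v(a) = C1 + Integral(C2*airyai(-2*147^(1/3)*2^(2/3)*a/21) + C3*airybi(-2*147^(1/3)*2^(2/3)*a/21), a)


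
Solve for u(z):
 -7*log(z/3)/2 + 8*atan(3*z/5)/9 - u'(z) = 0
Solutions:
 u(z) = C1 - 7*z*log(z)/2 + 8*z*atan(3*z/5)/9 + 7*z/2 + 7*z*log(3)/2 - 20*log(9*z^2 + 25)/27


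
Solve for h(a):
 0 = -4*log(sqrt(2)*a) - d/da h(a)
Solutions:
 h(a) = C1 - 4*a*log(a) - a*log(4) + 4*a


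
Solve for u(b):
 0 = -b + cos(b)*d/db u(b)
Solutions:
 u(b) = C1 + Integral(b/cos(b), b)


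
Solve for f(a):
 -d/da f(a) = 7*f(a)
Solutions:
 f(a) = C1*exp(-7*a)


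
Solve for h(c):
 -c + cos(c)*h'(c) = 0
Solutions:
 h(c) = C1 + Integral(c/cos(c), c)


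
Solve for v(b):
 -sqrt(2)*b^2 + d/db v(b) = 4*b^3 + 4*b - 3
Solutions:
 v(b) = C1 + b^4 + sqrt(2)*b^3/3 + 2*b^2 - 3*b


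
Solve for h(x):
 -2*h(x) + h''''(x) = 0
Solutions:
 h(x) = C1*exp(-2^(1/4)*x) + C2*exp(2^(1/4)*x) + C3*sin(2^(1/4)*x) + C4*cos(2^(1/4)*x)


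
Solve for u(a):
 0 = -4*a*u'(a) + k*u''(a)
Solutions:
 u(a) = C1 + C2*erf(sqrt(2)*a*sqrt(-1/k))/sqrt(-1/k)


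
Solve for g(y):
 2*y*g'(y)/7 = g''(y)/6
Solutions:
 g(y) = C1 + C2*erfi(sqrt(42)*y/7)


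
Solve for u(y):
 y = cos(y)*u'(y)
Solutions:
 u(y) = C1 + Integral(y/cos(y), y)


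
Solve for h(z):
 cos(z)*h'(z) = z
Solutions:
 h(z) = C1 + Integral(z/cos(z), z)


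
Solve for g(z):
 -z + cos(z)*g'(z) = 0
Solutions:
 g(z) = C1 + Integral(z/cos(z), z)


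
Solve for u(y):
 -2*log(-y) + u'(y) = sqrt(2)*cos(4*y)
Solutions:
 u(y) = C1 + 2*y*log(-y) - 2*y + sqrt(2)*sin(4*y)/4


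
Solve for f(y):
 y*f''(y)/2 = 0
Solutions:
 f(y) = C1 + C2*y


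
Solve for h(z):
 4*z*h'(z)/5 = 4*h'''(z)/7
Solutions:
 h(z) = C1 + Integral(C2*airyai(5^(2/3)*7^(1/3)*z/5) + C3*airybi(5^(2/3)*7^(1/3)*z/5), z)


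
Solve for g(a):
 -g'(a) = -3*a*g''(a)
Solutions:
 g(a) = C1 + C2*a^(4/3)


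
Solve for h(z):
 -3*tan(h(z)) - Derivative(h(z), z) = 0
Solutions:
 h(z) = pi - asin(C1*exp(-3*z))
 h(z) = asin(C1*exp(-3*z))


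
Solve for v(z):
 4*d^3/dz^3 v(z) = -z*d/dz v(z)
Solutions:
 v(z) = C1 + Integral(C2*airyai(-2^(1/3)*z/2) + C3*airybi(-2^(1/3)*z/2), z)


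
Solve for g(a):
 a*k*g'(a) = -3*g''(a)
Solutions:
 g(a) = Piecewise((-sqrt(6)*sqrt(pi)*C1*erf(sqrt(6)*a*sqrt(k)/6)/(2*sqrt(k)) - C2, (k > 0) | (k < 0)), (-C1*a - C2, True))


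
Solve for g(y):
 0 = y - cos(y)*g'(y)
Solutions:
 g(y) = C1 + Integral(y/cos(y), y)


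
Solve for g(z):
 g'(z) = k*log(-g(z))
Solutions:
 -li(-g(z)) = C1 + k*z


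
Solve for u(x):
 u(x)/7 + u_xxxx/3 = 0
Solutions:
 u(x) = (C1*sin(sqrt(2)*3^(1/4)*7^(3/4)*x/14) + C2*cos(sqrt(2)*3^(1/4)*7^(3/4)*x/14))*exp(-sqrt(2)*3^(1/4)*7^(3/4)*x/14) + (C3*sin(sqrt(2)*3^(1/4)*7^(3/4)*x/14) + C4*cos(sqrt(2)*3^(1/4)*7^(3/4)*x/14))*exp(sqrt(2)*3^(1/4)*7^(3/4)*x/14)


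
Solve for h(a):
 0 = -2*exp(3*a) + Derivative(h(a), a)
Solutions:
 h(a) = C1 + 2*exp(3*a)/3


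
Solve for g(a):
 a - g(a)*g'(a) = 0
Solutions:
 g(a) = -sqrt(C1 + a^2)
 g(a) = sqrt(C1 + a^2)


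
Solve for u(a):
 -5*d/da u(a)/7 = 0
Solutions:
 u(a) = C1


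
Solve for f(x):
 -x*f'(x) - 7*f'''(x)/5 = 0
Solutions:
 f(x) = C1 + Integral(C2*airyai(-5^(1/3)*7^(2/3)*x/7) + C3*airybi(-5^(1/3)*7^(2/3)*x/7), x)


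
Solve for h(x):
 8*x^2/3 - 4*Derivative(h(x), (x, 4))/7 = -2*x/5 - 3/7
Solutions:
 h(x) = C1 + C2*x + C3*x^2 + C4*x^3 + 7*x^6/540 + 7*x^5/1200 + x^4/32


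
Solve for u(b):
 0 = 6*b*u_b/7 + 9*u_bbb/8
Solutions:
 u(b) = C1 + Integral(C2*airyai(-2*2^(1/3)*21^(2/3)*b/21) + C3*airybi(-2*2^(1/3)*21^(2/3)*b/21), b)


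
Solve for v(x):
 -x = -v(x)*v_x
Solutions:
 v(x) = -sqrt(C1 + x^2)
 v(x) = sqrt(C1 + x^2)


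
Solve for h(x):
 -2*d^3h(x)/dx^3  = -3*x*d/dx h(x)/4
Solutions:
 h(x) = C1 + Integral(C2*airyai(3^(1/3)*x/2) + C3*airybi(3^(1/3)*x/2), x)


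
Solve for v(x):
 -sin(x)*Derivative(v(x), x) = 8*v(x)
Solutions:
 v(x) = C1*(cos(x)^4 + 4*cos(x)^3 + 6*cos(x)^2 + 4*cos(x) + 1)/(cos(x)^4 - 4*cos(x)^3 + 6*cos(x)^2 - 4*cos(x) + 1)


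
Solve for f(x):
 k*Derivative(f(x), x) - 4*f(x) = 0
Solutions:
 f(x) = C1*exp(4*x/k)


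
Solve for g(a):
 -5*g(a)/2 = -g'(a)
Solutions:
 g(a) = C1*exp(5*a/2)


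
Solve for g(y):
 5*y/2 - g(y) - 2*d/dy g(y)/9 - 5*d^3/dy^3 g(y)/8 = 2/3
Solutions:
 g(y) = C1*exp(-y*(-60^(1/3)*(1215 + sqrt(1480065))^(1/3) + 8*450^(1/3)/(1215 + sqrt(1480065))^(1/3))/90)*sin(3^(1/6)*y*(24*50^(1/3)/(1215 + sqrt(1480065))^(1/3) + 20^(1/3)*3^(2/3)*(1215 + sqrt(1480065))^(1/3))/90) + C2*exp(-y*(-60^(1/3)*(1215 + sqrt(1480065))^(1/3) + 8*450^(1/3)/(1215 + sqrt(1480065))^(1/3))/90)*cos(3^(1/6)*y*(24*50^(1/3)/(1215 + sqrt(1480065))^(1/3) + 20^(1/3)*3^(2/3)*(1215 + sqrt(1480065))^(1/3))/90) + C3*exp(y*(-60^(1/3)*(1215 + sqrt(1480065))^(1/3) + 8*450^(1/3)/(1215 + sqrt(1480065))^(1/3))/45) + 5*y/2 - 11/9


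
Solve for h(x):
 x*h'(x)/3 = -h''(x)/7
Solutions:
 h(x) = C1 + C2*erf(sqrt(42)*x/6)


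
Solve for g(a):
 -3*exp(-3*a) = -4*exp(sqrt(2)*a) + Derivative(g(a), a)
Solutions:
 g(a) = C1 + 2*sqrt(2)*exp(sqrt(2)*a) + exp(-3*a)


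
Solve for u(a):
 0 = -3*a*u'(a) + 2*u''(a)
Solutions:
 u(a) = C1 + C2*erfi(sqrt(3)*a/2)


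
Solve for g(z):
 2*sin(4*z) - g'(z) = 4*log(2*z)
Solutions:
 g(z) = C1 - 4*z*log(z) - 4*z*log(2) + 4*z - cos(4*z)/2


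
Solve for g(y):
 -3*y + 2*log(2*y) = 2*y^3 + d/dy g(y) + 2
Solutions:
 g(y) = C1 - y^4/2 - 3*y^2/2 + 2*y*log(y) - 4*y + 2*y*log(2)


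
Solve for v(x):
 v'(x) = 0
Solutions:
 v(x) = C1


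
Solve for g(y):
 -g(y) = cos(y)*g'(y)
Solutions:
 g(y) = C1*sqrt(sin(y) - 1)/sqrt(sin(y) + 1)


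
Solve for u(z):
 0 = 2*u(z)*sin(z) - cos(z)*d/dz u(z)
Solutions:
 u(z) = C1/cos(z)^2


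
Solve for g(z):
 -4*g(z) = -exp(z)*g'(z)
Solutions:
 g(z) = C1*exp(-4*exp(-z))


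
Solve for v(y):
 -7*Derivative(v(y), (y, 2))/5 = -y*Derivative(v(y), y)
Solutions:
 v(y) = C1 + C2*erfi(sqrt(70)*y/14)


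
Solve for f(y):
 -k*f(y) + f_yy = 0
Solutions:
 f(y) = C1*exp(-sqrt(k)*y) + C2*exp(sqrt(k)*y)


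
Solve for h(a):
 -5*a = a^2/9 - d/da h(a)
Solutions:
 h(a) = C1 + a^3/27 + 5*a^2/2


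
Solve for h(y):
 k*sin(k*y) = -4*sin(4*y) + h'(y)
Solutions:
 h(y) = C1 - cos(4*y) - cos(k*y)


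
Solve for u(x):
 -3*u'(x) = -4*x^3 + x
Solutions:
 u(x) = C1 + x^4/3 - x^2/6


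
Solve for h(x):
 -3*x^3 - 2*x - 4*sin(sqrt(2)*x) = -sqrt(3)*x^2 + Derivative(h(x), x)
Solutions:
 h(x) = C1 - 3*x^4/4 + sqrt(3)*x^3/3 - x^2 + 2*sqrt(2)*cos(sqrt(2)*x)


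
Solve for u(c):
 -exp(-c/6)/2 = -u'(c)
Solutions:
 u(c) = C1 - 3*exp(-c/6)


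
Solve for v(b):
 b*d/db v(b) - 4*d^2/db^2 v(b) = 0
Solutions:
 v(b) = C1 + C2*erfi(sqrt(2)*b/4)


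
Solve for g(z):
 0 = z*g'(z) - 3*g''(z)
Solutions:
 g(z) = C1 + C2*erfi(sqrt(6)*z/6)


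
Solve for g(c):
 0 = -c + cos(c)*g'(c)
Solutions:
 g(c) = C1 + Integral(c/cos(c), c)


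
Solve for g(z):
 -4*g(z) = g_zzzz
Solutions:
 g(z) = (C1*sin(z) + C2*cos(z))*exp(-z) + (C3*sin(z) + C4*cos(z))*exp(z)


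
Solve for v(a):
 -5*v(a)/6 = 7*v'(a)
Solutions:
 v(a) = C1*exp(-5*a/42)


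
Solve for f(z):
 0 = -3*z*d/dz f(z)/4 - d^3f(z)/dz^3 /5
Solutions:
 f(z) = C1 + Integral(C2*airyai(-30^(1/3)*z/2) + C3*airybi(-30^(1/3)*z/2), z)


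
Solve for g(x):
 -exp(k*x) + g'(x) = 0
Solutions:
 g(x) = C1 + exp(k*x)/k


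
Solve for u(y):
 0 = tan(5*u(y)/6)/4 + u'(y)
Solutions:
 u(y) = -6*asin(C1*exp(-5*y/24))/5 + 6*pi/5
 u(y) = 6*asin(C1*exp(-5*y/24))/5


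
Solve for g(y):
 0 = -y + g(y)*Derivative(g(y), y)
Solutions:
 g(y) = -sqrt(C1 + y^2)
 g(y) = sqrt(C1 + y^2)


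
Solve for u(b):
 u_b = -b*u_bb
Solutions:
 u(b) = C1 + C2*log(b)


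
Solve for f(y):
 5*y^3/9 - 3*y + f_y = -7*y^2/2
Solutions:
 f(y) = C1 - 5*y^4/36 - 7*y^3/6 + 3*y^2/2


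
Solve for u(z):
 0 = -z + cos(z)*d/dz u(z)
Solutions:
 u(z) = C1 + Integral(z/cos(z), z)


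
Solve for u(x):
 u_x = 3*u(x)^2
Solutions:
 u(x) = -1/(C1 + 3*x)


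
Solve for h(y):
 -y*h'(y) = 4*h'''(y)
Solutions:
 h(y) = C1 + Integral(C2*airyai(-2^(1/3)*y/2) + C3*airybi(-2^(1/3)*y/2), y)


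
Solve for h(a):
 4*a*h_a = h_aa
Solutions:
 h(a) = C1 + C2*erfi(sqrt(2)*a)


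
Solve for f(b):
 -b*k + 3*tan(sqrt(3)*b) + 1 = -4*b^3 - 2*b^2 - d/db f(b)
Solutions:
 f(b) = C1 - b^4 - 2*b^3/3 + b^2*k/2 - b + sqrt(3)*log(cos(sqrt(3)*b))


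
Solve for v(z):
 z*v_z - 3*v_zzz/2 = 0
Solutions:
 v(z) = C1 + Integral(C2*airyai(2^(1/3)*3^(2/3)*z/3) + C3*airybi(2^(1/3)*3^(2/3)*z/3), z)


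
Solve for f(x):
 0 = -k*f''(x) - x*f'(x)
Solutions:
 f(x) = C1 + C2*sqrt(k)*erf(sqrt(2)*x*sqrt(1/k)/2)


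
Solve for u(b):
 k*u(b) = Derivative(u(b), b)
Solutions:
 u(b) = C1*exp(b*k)


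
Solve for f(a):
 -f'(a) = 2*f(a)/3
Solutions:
 f(a) = C1*exp(-2*a/3)


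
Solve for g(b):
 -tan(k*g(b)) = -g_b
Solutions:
 g(b) = Piecewise((-asin(exp(C1*k + b*k))/k + pi/k, Ne(k, 0)), (nan, True))
 g(b) = Piecewise((asin(exp(C1*k + b*k))/k, Ne(k, 0)), (nan, True))


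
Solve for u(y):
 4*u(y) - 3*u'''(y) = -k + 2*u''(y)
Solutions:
 u(y) = C1*exp(-y*(2*2^(2/3)/(9*sqrt(705) + 239)^(1/3) + 4 + 2^(1/3)*(9*sqrt(705) + 239)^(1/3))/18)*sin(2^(1/3)*sqrt(3)*y*(-(9*sqrt(705) + 239)^(1/3) + 2*2^(1/3)/(9*sqrt(705) + 239)^(1/3))/18) + C2*exp(-y*(2*2^(2/3)/(9*sqrt(705) + 239)^(1/3) + 4 + 2^(1/3)*(9*sqrt(705) + 239)^(1/3))/18)*cos(2^(1/3)*sqrt(3)*y*(-(9*sqrt(705) + 239)^(1/3) + 2*2^(1/3)/(9*sqrt(705) + 239)^(1/3))/18) + C3*exp(y*(-2 + 2*2^(2/3)/(9*sqrt(705) + 239)^(1/3) + 2^(1/3)*(9*sqrt(705) + 239)^(1/3))/9) - k/4


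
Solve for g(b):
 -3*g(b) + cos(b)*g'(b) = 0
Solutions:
 g(b) = C1*(sin(b) + 1)^(3/2)/(sin(b) - 1)^(3/2)


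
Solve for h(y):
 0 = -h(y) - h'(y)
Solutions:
 h(y) = C1*exp(-y)


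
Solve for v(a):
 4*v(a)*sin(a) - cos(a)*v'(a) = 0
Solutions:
 v(a) = C1/cos(a)^4


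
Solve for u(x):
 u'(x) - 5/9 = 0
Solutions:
 u(x) = C1 + 5*x/9


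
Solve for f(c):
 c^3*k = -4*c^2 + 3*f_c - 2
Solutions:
 f(c) = C1 + c^4*k/12 + 4*c^3/9 + 2*c/3


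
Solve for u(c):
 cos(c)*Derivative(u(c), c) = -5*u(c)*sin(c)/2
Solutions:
 u(c) = C1*cos(c)^(5/2)


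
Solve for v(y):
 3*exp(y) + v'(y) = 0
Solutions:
 v(y) = C1 - 3*exp(y)


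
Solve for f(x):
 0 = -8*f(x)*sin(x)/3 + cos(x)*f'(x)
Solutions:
 f(x) = C1/cos(x)^(8/3)


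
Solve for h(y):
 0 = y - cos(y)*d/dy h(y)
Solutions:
 h(y) = C1 + Integral(y/cos(y), y)


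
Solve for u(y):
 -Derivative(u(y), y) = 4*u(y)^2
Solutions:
 u(y) = 1/(C1 + 4*y)


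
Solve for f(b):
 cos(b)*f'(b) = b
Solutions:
 f(b) = C1 + Integral(b/cos(b), b)


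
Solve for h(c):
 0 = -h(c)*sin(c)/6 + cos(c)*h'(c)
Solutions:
 h(c) = C1/cos(c)^(1/6)


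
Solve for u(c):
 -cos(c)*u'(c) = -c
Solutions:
 u(c) = C1 + Integral(c/cos(c), c)


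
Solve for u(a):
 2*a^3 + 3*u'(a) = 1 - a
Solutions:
 u(a) = C1 - a^4/6 - a^2/6 + a/3


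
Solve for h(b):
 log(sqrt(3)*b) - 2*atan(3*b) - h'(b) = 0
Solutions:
 h(b) = C1 + b*log(b) - 2*b*atan(3*b) - b + b*log(3)/2 + log(9*b^2 + 1)/3


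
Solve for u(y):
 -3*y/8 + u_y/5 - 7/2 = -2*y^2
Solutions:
 u(y) = C1 - 10*y^3/3 + 15*y^2/16 + 35*y/2


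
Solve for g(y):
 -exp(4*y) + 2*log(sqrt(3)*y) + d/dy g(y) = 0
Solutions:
 g(y) = C1 - 2*y*log(y) + y*(2 - log(3)) + exp(4*y)/4


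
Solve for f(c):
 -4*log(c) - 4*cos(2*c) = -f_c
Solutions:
 f(c) = C1 + 4*c*log(c) - 4*c + 2*sin(2*c)


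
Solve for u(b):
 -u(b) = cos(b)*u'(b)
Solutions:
 u(b) = C1*sqrt(sin(b) - 1)/sqrt(sin(b) + 1)


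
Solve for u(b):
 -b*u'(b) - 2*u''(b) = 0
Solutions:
 u(b) = C1 + C2*erf(b/2)


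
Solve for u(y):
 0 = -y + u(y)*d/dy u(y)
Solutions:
 u(y) = -sqrt(C1 + y^2)
 u(y) = sqrt(C1 + y^2)


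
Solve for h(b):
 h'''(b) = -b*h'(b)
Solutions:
 h(b) = C1 + Integral(C2*airyai(-b) + C3*airybi(-b), b)


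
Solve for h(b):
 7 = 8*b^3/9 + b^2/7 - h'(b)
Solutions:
 h(b) = C1 + 2*b^4/9 + b^3/21 - 7*b


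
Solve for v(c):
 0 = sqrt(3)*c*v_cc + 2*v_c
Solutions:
 v(c) = C1 + C2*c^(1 - 2*sqrt(3)/3)


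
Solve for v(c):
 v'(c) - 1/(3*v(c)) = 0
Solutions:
 v(c) = -sqrt(C1 + 6*c)/3
 v(c) = sqrt(C1 + 6*c)/3


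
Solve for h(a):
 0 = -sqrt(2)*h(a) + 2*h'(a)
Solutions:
 h(a) = C1*exp(sqrt(2)*a/2)


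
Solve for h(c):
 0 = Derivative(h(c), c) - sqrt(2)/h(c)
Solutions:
 h(c) = -sqrt(C1 + 2*sqrt(2)*c)
 h(c) = sqrt(C1 + 2*sqrt(2)*c)


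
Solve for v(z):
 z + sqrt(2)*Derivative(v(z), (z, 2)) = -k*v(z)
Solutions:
 v(z) = C1*exp(-2^(3/4)*z*sqrt(-k)/2) + C2*exp(2^(3/4)*z*sqrt(-k)/2) - z/k


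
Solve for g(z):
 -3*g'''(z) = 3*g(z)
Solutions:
 g(z) = C3*exp(-z) + (C1*sin(sqrt(3)*z/2) + C2*cos(sqrt(3)*z/2))*exp(z/2)


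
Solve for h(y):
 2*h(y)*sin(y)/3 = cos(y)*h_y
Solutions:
 h(y) = C1/cos(y)^(2/3)


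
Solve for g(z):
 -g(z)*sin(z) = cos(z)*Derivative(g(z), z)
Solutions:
 g(z) = C1*cos(z)


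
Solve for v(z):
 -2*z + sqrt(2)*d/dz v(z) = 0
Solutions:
 v(z) = C1 + sqrt(2)*z^2/2


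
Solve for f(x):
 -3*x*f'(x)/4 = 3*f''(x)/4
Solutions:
 f(x) = C1 + C2*erf(sqrt(2)*x/2)


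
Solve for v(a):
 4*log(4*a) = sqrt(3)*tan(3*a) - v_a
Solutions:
 v(a) = C1 - 4*a*log(a) - 8*a*log(2) + 4*a - sqrt(3)*log(cos(3*a))/3


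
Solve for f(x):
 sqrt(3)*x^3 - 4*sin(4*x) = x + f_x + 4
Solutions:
 f(x) = C1 + sqrt(3)*x^4/4 - x^2/2 - 4*x + cos(4*x)


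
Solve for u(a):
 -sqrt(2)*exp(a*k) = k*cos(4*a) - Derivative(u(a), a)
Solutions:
 u(a) = C1 + k*sin(4*a)/4 + sqrt(2)*exp(a*k)/k


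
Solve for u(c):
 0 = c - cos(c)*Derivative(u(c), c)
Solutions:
 u(c) = C1 + Integral(c/cos(c), c)


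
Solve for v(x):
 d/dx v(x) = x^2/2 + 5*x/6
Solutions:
 v(x) = C1 + x^3/6 + 5*x^2/12


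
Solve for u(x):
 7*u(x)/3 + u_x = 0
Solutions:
 u(x) = C1*exp(-7*x/3)


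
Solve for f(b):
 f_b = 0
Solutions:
 f(b) = C1


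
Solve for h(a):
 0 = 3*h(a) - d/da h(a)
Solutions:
 h(a) = C1*exp(3*a)


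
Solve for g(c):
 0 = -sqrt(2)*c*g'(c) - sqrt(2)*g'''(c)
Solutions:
 g(c) = C1 + Integral(C2*airyai(-c) + C3*airybi(-c), c)


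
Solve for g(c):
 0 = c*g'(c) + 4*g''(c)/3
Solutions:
 g(c) = C1 + C2*erf(sqrt(6)*c/4)


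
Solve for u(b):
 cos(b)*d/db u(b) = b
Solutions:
 u(b) = C1 + Integral(b/cos(b), b)


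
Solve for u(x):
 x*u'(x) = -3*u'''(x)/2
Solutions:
 u(x) = C1 + Integral(C2*airyai(-2^(1/3)*3^(2/3)*x/3) + C3*airybi(-2^(1/3)*3^(2/3)*x/3), x)


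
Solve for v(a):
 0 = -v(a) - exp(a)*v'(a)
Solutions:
 v(a) = C1*exp(exp(-a))


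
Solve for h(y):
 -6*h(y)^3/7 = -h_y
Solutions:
 h(y) = -sqrt(14)*sqrt(-1/(C1 + 6*y))/2
 h(y) = sqrt(14)*sqrt(-1/(C1 + 6*y))/2


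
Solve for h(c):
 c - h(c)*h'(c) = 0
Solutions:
 h(c) = -sqrt(C1 + c^2)
 h(c) = sqrt(C1 + c^2)


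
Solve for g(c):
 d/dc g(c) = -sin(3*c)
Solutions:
 g(c) = C1 + cos(3*c)/3


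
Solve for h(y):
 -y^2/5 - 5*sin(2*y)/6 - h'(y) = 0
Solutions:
 h(y) = C1 - y^3/15 + 5*cos(2*y)/12


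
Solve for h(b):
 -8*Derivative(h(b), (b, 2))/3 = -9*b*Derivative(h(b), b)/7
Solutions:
 h(b) = C1 + C2*erfi(3*sqrt(21)*b/28)


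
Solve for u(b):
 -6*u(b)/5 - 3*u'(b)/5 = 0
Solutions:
 u(b) = C1*exp(-2*b)


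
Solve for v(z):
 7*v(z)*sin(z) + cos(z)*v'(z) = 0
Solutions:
 v(z) = C1*cos(z)^7


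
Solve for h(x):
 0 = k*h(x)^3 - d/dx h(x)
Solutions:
 h(x) = -sqrt(2)*sqrt(-1/(C1 + k*x))/2
 h(x) = sqrt(2)*sqrt(-1/(C1 + k*x))/2


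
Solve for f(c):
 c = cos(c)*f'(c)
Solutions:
 f(c) = C1 + Integral(c/cos(c), c)


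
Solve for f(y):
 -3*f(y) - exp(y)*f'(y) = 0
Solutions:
 f(y) = C1*exp(3*exp(-y))


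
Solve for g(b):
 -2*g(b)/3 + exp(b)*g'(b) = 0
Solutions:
 g(b) = C1*exp(-2*exp(-b)/3)


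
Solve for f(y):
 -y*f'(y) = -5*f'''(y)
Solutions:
 f(y) = C1 + Integral(C2*airyai(5^(2/3)*y/5) + C3*airybi(5^(2/3)*y/5), y)


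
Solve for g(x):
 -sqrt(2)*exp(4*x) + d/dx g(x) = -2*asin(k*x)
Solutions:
 g(x) = C1 - 2*Piecewise((x*asin(k*x) + sqrt(-k^2*x^2 + 1)/k, Ne(k, 0)), (0, True)) + sqrt(2)*exp(4*x)/4


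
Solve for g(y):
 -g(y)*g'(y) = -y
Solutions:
 g(y) = -sqrt(C1 + y^2)
 g(y) = sqrt(C1 + y^2)


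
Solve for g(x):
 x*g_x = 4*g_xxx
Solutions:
 g(x) = C1 + Integral(C2*airyai(2^(1/3)*x/2) + C3*airybi(2^(1/3)*x/2), x)


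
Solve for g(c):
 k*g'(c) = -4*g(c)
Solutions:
 g(c) = C1*exp(-4*c/k)


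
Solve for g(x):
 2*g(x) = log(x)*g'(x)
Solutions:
 g(x) = C1*exp(2*li(x))


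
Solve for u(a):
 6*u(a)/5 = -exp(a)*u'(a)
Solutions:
 u(a) = C1*exp(6*exp(-a)/5)


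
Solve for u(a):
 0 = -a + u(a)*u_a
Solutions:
 u(a) = -sqrt(C1 + a^2)
 u(a) = sqrt(C1 + a^2)


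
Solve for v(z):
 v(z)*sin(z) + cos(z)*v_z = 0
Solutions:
 v(z) = C1*cos(z)


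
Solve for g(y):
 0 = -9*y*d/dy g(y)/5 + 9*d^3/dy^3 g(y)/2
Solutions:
 g(y) = C1 + Integral(C2*airyai(2^(1/3)*5^(2/3)*y/5) + C3*airybi(2^(1/3)*5^(2/3)*y/5), y)


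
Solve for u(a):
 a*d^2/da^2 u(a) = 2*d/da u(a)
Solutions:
 u(a) = C1 + C2*a^3


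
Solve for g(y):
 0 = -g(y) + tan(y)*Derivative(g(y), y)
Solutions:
 g(y) = C1*sin(y)


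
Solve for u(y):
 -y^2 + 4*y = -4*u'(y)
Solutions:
 u(y) = C1 + y^3/12 - y^2/2


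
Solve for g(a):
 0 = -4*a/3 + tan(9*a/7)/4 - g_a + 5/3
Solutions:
 g(a) = C1 - 2*a^2/3 + 5*a/3 - 7*log(cos(9*a/7))/36


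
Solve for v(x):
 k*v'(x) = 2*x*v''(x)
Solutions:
 v(x) = C1 + x^(re(k)/2 + 1)*(C2*sin(log(x)*Abs(im(k))/2) + C3*cos(log(x)*im(k)/2))


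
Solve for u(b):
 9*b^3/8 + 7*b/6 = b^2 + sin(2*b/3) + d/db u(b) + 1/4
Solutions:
 u(b) = C1 + 9*b^4/32 - b^3/3 + 7*b^2/12 - b/4 + 3*cos(2*b/3)/2
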